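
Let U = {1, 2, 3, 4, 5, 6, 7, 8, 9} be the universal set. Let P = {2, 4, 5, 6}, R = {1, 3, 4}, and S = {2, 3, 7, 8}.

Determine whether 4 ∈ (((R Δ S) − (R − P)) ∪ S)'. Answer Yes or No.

4 ∈ R and 4 ∉ S, so 4 ∈ R Δ S
4 ∈ R and 4 ∈ P, so 4 ∉ R − P
4 ∈ (R Δ S) and 4 ∉ (R − P), so 4 ∈ (R Δ S) − (R − P)
4 ∈ ((R Δ S) − (R − P)) and 4 ∉ S, so 4 ∈ ((R Δ S) − (R − P)) ∪ S
4 ∉ (((R Δ S) − (R − P)) ∪ S)' since 4 ∈ (((R Δ S) − (R − P)) ∪ S)

No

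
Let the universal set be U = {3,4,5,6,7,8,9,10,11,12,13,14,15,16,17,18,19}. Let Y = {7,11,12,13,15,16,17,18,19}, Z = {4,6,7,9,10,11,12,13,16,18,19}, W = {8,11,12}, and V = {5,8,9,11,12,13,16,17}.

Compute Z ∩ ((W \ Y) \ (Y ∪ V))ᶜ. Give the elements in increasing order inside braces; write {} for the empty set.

{4,6,7,9,10,11,12,13,16,18,19}

W \ Y = {8}
Y ∪ V = {5,7,8,9,11,12,13,15,16,17,18,19}
(W \ Y) \ (Y ∪ V) = {}
((W \ Y) \ (Y ∪ V))ᶜ = {3,4,5,6,7,8,9,10,11,12,13,14,15,16,17,18,19}
Z ∩ ((W \ Y) \ (Y ∪ V))ᶜ = {4,6,7,9,10,11,12,13,16,18,19}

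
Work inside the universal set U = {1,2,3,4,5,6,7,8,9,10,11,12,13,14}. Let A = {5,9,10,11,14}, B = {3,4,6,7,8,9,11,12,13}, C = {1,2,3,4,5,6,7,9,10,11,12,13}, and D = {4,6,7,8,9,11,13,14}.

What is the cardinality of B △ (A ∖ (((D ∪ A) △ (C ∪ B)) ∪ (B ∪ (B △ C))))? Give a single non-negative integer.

D ∪ A = {4,5,6,7,8,9,10,11,13,14}
C ∪ B = {1,2,3,4,5,6,7,8,9,10,11,12,13}
(D ∪ A) △ (C ∪ B) = {1,2,3,12,14}
B △ C = {1,2,5,8,10}
B ∪ (B △ C) = {1,2,3,4,5,6,7,8,9,10,11,12,13}
((D ∪ A) △ (C ∪ B)) ∪ (B ∪ (B △ C)) = {1,2,3,4,5,6,7,8,9,10,11,12,13,14}
A ∖ (((D ∪ A) △ (C ∪ B)) ∪ (B ∪ (B △ C))) = {}
B △ (A ∖ (((D ∪ A) △ (C ∪ B)) ∪ (B ∪ (B △ C)))) = {3,4,6,7,8,9,11,12,13}
|B △ (A ∖ (((D ∪ A) △ (C ∪ B)) ∪ (B ∪ (B △ C))))| = 9

9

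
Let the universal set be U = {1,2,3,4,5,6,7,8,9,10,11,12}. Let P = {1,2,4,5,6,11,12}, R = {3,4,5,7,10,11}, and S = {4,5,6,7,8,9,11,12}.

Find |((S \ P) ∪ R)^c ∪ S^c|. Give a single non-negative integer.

6

S \ P = {7,8,9}
(S \ P) ∪ R = {3,4,5,7,8,9,10,11}
((S \ P) ∪ R)^c = {1,2,6,12}
S^c = {1,2,3,10}
((S \ P) ∪ R)^c ∪ S^c = {1,2,3,6,10,12}
|((S \ P) ∪ R)^c ∪ S^c| = 6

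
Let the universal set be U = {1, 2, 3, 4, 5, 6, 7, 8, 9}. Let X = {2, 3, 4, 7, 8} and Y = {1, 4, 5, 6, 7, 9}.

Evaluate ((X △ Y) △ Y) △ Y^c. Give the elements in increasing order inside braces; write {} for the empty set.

{4, 7}

X △ Y = {1, 2, 3, 5, 6, 8, 9}
(X △ Y) △ Y = {2, 3, 4, 7, 8}
Y^c = {2, 3, 8}
((X △ Y) △ Y) △ Y^c = {4, 7}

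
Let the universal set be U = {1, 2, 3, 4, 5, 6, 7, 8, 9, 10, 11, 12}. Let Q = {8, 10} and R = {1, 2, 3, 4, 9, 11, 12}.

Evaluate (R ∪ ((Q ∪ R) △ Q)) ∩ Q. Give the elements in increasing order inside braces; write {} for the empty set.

{}

Q ∪ R = {1, 2, 3, 4, 8, 9, 10, 11, 12}
(Q ∪ R) △ Q = {1, 2, 3, 4, 9, 11, 12}
R ∪ ((Q ∪ R) △ Q) = {1, 2, 3, 4, 9, 11, 12}
(R ∪ ((Q ∪ R) △ Q)) ∩ Q = {}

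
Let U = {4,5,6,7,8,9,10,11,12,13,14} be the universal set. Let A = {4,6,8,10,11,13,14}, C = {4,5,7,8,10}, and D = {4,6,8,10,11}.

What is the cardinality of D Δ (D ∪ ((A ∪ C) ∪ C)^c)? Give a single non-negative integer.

2

A ∪ C = {4,5,6,7,8,10,11,13,14}
(A ∪ C) ∪ C = {4,5,6,7,8,10,11,13,14}
((A ∪ C) ∪ C)^c = {9,12}
D ∪ ((A ∪ C) ∪ C)^c = {4,6,8,9,10,11,12}
D Δ (D ∪ ((A ∪ C) ∪ C)^c) = {9,12}
|D Δ (D ∪ ((A ∪ C) ∪ C)^c)| = 2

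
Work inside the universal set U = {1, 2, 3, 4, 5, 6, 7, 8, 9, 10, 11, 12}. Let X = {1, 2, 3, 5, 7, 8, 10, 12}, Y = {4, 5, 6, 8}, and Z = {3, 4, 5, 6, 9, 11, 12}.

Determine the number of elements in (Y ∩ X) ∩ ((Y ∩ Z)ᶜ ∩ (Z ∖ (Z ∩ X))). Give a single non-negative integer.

Y ∩ X = {5, 8}
Y ∩ Z = {4, 5, 6}
(Y ∩ Z)ᶜ = {1, 2, 3, 7, 8, 9, 10, 11, 12}
Z ∩ X = {3, 5, 12}
Z ∖ (Z ∩ X) = {4, 6, 9, 11}
(Y ∩ Z)ᶜ ∩ (Z ∖ (Z ∩ X)) = {9, 11}
(Y ∩ X) ∩ ((Y ∩ Z)ᶜ ∩ (Z ∖ (Z ∩ X))) = {}
|(Y ∩ X) ∩ ((Y ∩ Z)ᶜ ∩ (Z ∖ (Z ∩ X)))| = 0

0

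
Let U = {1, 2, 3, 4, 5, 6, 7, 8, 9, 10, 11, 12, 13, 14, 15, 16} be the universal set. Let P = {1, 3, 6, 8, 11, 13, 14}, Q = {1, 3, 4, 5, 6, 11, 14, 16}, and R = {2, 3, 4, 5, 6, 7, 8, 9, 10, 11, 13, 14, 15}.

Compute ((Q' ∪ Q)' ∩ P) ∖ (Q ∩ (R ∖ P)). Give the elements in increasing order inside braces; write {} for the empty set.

Q' = {2, 7, 8, 9, 10, 12, 13, 15}
Q' ∪ Q = {1, 2, 3, 4, 5, 6, 7, 8, 9, 10, 11, 12, 13, 14, 15, 16}
(Q' ∪ Q)' = {}
(Q' ∪ Q)' ∩ P = {}
R ∖ P = {2, 4, 5, 7, 9, 10, 15}
Q ∩ (R ∖ P) = {4, 5}
((Q' ∪ Q)' ∩ P) ∖ (Q ∩ (R ∖ P)) = {}

{}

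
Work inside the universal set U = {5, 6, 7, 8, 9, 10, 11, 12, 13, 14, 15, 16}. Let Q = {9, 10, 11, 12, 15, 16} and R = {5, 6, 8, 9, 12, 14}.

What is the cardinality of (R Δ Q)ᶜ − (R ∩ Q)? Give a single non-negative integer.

2

R Δ Q = {5, 6, 8, 10, 11, 14, 15, 16}
(R Δ Q)ᶜ = {7, 9, 12, 13}
R ∩ Q = {9, 12}
(R Δ Q)ᶜ − (R ∩ Q) = {7, 13}
|(R Δ Q)ᶜ − (R ∩ Q)| = 2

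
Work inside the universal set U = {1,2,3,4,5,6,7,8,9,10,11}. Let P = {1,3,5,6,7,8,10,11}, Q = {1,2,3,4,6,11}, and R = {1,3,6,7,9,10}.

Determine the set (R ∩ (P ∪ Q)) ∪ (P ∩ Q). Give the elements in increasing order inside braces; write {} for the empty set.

P ∪ Q = {1,2,3,4,5,6,7,8,10,11}
R ∩ (P ∪ Q) = {1,3,6,7,10}
P ∩ Q = {1,3,6,11}
(R ∩ (P ∪ Q)) ∪ (P ∩ Q) = {1,3,6,7,10,11}

{1,3,6,7,10,11}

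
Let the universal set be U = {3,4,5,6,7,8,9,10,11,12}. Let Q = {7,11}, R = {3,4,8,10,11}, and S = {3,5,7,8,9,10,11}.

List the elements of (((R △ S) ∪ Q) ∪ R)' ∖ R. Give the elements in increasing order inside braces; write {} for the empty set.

{6,12}

R △ S = {4,5,7,9}
(R △ S) ∪ Q = {4,5,7,9,11}
((R △ S) ∪ Q) ∪ R = {3,4,5,7,8,9,10,11}
(((R △ S) ∪ Q) ∪ R)' = {6,12}
(((R △ S) ∪ Q) ∪ R)' ∖ R = {6,12}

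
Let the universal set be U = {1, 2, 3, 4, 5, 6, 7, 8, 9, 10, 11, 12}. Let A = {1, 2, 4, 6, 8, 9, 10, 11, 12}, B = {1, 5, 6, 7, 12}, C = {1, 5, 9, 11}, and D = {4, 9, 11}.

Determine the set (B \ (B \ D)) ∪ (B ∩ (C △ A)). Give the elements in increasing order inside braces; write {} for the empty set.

{5, 6, 12}

B \ D = {1, 5, 6, 7, 12}
B \ (B \ D) = {}
C △ A = {2, 4, 5, 6, 8, 10, 12}
B ∩ (C △ A) = {5, 6, 12}
(B \ (B \ D)) ∪ (B ∩ (C △ A)) = {5, 6, 12}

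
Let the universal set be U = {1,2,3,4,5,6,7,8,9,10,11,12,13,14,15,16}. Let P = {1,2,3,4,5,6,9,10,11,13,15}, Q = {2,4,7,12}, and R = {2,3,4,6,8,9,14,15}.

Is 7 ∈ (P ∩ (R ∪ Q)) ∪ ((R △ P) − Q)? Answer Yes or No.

7 ∉ R and 7 ∈ Q, so 7 ∈ R ∪ Q
7 ∉ P and 7 ∈ (R ∪ Q), so 7 ∉ P ∩ (R ∪ Q)
7 ∉ R and 7 ∉ P, so 7 ∉ R △ P
7 ∉ (R △ P) and 7 ∈ Q, so 7 ∉ (R △ P) − Q
7 ∉ (P ∩ (R ∪ Q)) and 7 ∉ ((R △ P) − Q), so 7 ∉ (P ∩ (R ∪ Q)) ∪ ((R △ P) − Q)

No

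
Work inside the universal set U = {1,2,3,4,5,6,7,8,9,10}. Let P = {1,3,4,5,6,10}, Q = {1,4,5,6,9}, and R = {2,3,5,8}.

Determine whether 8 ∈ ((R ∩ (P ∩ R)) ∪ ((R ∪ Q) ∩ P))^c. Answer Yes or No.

Yes

8 ∉ P and 8 ∈ R, so 8 ∉ P ∩ R
8 ∈ R and 8 ∉ (P ∩ R), so 8 ∉ R ∩ (P ∩ R)
8 ∈ R and 8 ∉ Q, so 8 ∈ R ∪ Q
8 ∈ (R ∪ Q) and 8 ∉ P, so 8 ∉ (R ∪ Q) ∩ P
8 ∉ (R ∩ (P ∩ R)) and 8 ∉ ((R ∪ Q) ∩ P), so 8 ∉ (R ∩ (P ∩ R)) ∪ ((R ∪ Q) ∩ P)
8 ∈ ((R ∩ (P ∩ R)) ∪ ((R ∪ Q) ∩ P))^c since 8 ∉ ((R ∩ (P ∩ R)) ∪ ((R ∪ Q) ∩ P))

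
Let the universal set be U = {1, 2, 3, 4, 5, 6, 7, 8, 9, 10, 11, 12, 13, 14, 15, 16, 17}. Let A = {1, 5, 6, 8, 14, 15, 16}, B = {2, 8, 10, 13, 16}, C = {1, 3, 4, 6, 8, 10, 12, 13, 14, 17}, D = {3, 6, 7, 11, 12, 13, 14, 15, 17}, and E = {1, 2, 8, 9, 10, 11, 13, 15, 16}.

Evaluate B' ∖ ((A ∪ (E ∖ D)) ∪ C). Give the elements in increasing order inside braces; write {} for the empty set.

B' = {1, 3, 4, 5, 6, 7, 9, 11, 12, 14, 15, 17}
E ∖ D = {1, 2, 8, 9, 10, 16}
A ∪ (E ∖ D) = {1, 2, 5, 6, 8, 9, 10, 14, 15, 16}
(A ∪ (E ∖ D)) ∪ C = {1, 2, 3, 4, 5, 6, 8, 9, 10, 12, 13, 14, 15, 16, 17}
B' ∖ ((A ∪ (E ∖ D)) ∪ C) = {7, 11}

{7, 11}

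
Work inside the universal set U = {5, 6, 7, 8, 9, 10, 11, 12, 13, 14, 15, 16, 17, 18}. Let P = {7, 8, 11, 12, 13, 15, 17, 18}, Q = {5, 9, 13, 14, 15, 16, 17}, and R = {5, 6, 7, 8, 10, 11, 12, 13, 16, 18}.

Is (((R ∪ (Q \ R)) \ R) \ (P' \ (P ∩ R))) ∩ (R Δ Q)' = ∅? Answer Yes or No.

Yes

Q \ R = {9, 14, 15, 17}
R ∪ (Q \ R) = {5, 6, 7, 8, 9, 10, 11, 12, 13, 14, 15, 16, 17, 18}
(R ∪ (Q \ R)) \ R = {9, 14, 15, 17}
P' = {5, 6, 9, 10, 14, 16}
P ∩ R = {7, 8, 11, 12, 13, 18}
P' \ (P ∩ R) = {5, 6, 9, 10, 14, 16}
((R ∪ (Q \ R)) \ R) \ (P' \ (P ∩ R)) = {15, 17}
R Δ Q = {6, 7, 8, 9, 10, 11, 12, 14, 15, 17, 18}
(R Δ Q)' = {5, 13, 16}
{15, 17} and {5, 13, 16} share no elements.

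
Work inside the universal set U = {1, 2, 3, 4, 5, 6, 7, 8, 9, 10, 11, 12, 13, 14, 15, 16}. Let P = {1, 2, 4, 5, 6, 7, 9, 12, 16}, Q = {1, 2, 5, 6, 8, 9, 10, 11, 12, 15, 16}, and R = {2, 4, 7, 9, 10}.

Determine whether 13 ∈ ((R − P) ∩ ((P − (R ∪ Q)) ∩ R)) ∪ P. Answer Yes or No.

No

13 ∉ R and 13 ∉ P, so 13 ∉ R − P
13 ∉ R and 13 ∉ Q, so 13 ∉ R ∪ Q
13 ∉ P and 13 ∉ (R ∪ Q), so 13 ∉ P − (R ∪ Q)
13 ∉ (P − (R ∪ Q)) and 13 ∉ R, so 13 ∉ (P − (R ∪ Q)) ∩ R
13 ∉ (R − P) and 13 ∉ ((P − (R ∪ Q)) ∩ R), so 13 ∉ (R − P) ∩ ((P − (R ∪ Q)) ∩ R)
13 ∉ ((R − P) ∩ ((P − (R ∪ Q)) ∩ R)) and 13 ∉ P, so 13 ∉ ((R − P) ∩ ((P − (R ∪ Q)) ∩ R)) ∪ P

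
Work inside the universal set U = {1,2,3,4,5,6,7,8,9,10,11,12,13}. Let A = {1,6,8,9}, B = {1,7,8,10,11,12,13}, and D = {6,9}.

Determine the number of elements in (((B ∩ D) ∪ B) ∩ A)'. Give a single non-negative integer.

B ∩ D = {}
(B ∩ D) ∪ B = {1,7,8,10,11,12,13}
((B ∩ D) ∪ B) ∩ A = {1,8}
(((B ∩ D) ∪ B) ∩ A)' = {2,3,4,5,6,7,9,10,11,12,13}
|(((B ∩ D) ∪ B) ∩ A)'| = 11

11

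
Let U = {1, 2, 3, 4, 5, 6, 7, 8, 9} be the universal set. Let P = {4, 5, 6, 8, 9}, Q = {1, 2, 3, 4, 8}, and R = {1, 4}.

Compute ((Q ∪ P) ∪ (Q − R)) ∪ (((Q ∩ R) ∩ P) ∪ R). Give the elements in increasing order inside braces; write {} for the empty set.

{1, 2, 3, 4, 5, 6, 8, 9}

Q ∪ P = {1, 2, 3, 4, 5, 6, 8, 9}
Q − R = {2, 3, 8}
(Q ∪ P) ∪ (Q − R) = {1, 2, 3, 4, 5, 6, 8, 9}
Q ∩ R = {1, 4}
(Q ∩ R) ∩ P = {4}
((Q ∩ R) ∩ P) ∪ R = {1, 4}
((Q ∪ P) ∪ (Q − R)) ∪ (((Q ∩ R) ∩ P) ∪ R) = {1, 2, 3, 4, 5, 6, 8, 9}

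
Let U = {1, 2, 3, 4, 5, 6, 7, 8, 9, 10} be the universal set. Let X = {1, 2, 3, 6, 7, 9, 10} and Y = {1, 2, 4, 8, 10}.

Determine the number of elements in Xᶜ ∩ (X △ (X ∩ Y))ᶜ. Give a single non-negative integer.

Xᶜ = {4, 5, 8}
X ∩ Y = {1, 2, 10}
X △ (X ∩ Y) = {3, 6, 7, 9}
(X △ (X ∩ Y))ᶜ = {1, 2, 4, 5, 8, 10}
Xᶜ ∩ (X △ (X ∩ Y))ᶜ = {4, 5, 8}
|Xᶜ ∩ (X △ (X ∩ Y))ᶜ| = 3

3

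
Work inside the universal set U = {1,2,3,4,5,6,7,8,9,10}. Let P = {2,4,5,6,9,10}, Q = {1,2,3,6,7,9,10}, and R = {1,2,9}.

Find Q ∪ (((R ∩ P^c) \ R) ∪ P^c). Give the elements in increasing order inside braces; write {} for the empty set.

{1,2,3,6,7,8,9,10}

P^c = {1,3,7,8}
R ∩ P^c = {1}
(R ∩ P^c) \ R = {}
((R ∩ P^c) \ R) ∪ P^c = {1,3,7,8}
Q ∪ (((R ∩ P^c) \ R) ∪ P^c) = {1,2,3,6,7,8,9,10}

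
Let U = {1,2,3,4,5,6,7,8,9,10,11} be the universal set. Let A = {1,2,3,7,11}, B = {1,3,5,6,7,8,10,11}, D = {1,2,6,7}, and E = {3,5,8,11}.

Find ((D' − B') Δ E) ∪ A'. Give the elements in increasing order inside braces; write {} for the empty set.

{4,5,6,8,9,10}

D' = {3,4,5,8,9,10,11}
B' = {2,4,9}
D' − B' = {3,5,8,10,11}
(D' − B') Δ E = {10}
A' = {4,5,6,8,9,10}
((D' − B') Δ E) ∪ A' = {4,5,6,8,9,10}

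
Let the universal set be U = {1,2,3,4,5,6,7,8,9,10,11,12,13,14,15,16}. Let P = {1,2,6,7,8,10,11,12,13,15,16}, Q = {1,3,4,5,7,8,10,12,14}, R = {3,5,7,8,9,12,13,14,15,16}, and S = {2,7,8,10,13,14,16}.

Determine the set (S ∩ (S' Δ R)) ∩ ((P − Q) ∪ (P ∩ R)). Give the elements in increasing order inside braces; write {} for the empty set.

{7,8,13,16}

S' = {1,3,4,5,6,9,11,12,15}
S' Δ R = {1,4,6,7,8,11,13,14,16}
S ∩ (S' Δ R) = {7,8,13,14,16}
P − Q = {2,6,11,13,15,16}
P ∩ R = {7,8,12,13,15,16}
(P − Q) ∪ (P ∩ R) = {2,6,7,8,11,12,13,15,16}
(S ∩ (S' Δ R)) ∩ ((P − Q) ∪ (P ∩ R)) = {7,8,13,16}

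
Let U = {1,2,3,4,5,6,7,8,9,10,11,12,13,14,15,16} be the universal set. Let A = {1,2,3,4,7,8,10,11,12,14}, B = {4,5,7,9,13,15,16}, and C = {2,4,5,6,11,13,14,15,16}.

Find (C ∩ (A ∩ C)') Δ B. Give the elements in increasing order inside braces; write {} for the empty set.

A ∩ C = {2,4,11,14}
(A ∩ C)' = {1,3,5,6,7,8,9,10,12,13,15,16}
C ∩ (A ∩ C)' = {5,6,13,15,16}
(C ∩ (A ∩ C)') Δ B = {4,6,7,9}

{4,6,7,9}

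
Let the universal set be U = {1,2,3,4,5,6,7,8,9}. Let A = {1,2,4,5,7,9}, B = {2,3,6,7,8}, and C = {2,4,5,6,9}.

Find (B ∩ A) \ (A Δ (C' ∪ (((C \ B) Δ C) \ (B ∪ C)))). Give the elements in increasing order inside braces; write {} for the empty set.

B ∩ A = {2,7}
C' = {1,3,7,8}
C \ B = {4,5,9}
(C \ B) Δ C = {2,6}
B ∪ C = {2,3,4,5,6,7,8,9}
((C \ B) Δ C) \ (B ∪ C) = {}
C' ∪ (((C \ B) Δ C) \ (B ∪ C)) = {1,3,7,8}
A Δ (C' ∪ (((C \ B) Δ C) \ (B ∪ C))) = {2,3,4,5,8,9}
(B ∩ A) \ (A Δ (C' ∪ (((C \ B) Δ C) \ (B ∪ C)))) = {7}

{7}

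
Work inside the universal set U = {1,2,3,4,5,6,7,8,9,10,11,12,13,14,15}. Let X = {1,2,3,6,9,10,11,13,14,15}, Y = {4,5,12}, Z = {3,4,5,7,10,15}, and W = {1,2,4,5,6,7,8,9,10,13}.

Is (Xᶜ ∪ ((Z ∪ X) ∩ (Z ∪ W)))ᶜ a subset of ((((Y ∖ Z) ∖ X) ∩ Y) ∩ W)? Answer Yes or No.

No

Xᶜ = {4,5,7,8,12}
Z ∪ X = {1,2,3,4,5,6,7,9,10,11,13,14,15}
Z ∪ W = {1,2,3,4,5,6,7,8,9,10,13,15}
(Z ∪ X) ∩ (Z ∪ W) = {1,2,3,4,5,6,7,9,10,13,15}
Xᶜ ∪ ((Z ∪ X) ∩ (Z ∪ W)) = {1,2,3,4,5,6,7,8,9,10,12,13,15}
(Xᶜ ∪ ((Z ∪ X) ∩ (Z ∪ W)))ᶜ = {11,14}
Y ∖ Z = {12}
(Y ∖ Z) ∖ X = {12}
((Y ∖ Z) ∖ X) ∩ Y = {12}
(((Y ∖ Z) ∖ X) ∩ Y) ∩ W = {}
11 ∈ (Xᶜ ∪ ((Z ∪ X) ∩ (Z ∪ W)))ᶜ but 11 ∉ (((Y ∖ Z) ∖ X) ∩ Y) ∩ W, so the inclusion fails.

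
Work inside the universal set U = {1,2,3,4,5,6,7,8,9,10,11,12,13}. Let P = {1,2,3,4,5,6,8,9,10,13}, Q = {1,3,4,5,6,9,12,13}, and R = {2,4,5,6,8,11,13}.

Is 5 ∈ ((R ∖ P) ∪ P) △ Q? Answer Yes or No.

5 ∈ R and 5 ∈ P, so 5 ∉ R ∖ P
5 ∉ (R ∖ P) and 5 ∈ P, so 5 ∈ (R ∖ P) ∪ P
5 ∈ ((R ∖ P) ∪ P) and 5 ∈ Q, so 5 ∉ ((R ∖ P) ∪ P) △ Q

No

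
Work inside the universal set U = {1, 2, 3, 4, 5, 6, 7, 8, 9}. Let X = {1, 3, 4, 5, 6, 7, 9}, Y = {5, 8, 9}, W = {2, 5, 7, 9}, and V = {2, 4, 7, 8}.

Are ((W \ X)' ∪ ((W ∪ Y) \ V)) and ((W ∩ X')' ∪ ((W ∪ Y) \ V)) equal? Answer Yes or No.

W \ X = {2}
(W \ X)' = {1, 3, 4, 5, 6, 7, 8, 9}
W ∪ Y = {2, 5, 7, 8, 9}
(W ∪ Y) \ V = {5, 9}
(W \ X)' ∪ ((W ∪ Y) \ V) = {1, 3, 4, 5, 6, 7, 8, 9}
X' = {2, 8}
W ∩ X' = {2}
(W ∩ X')' = {1, 3, 4, 5, 6, 7, 8, 9}
(W ∩ X')' ∪ ((W ∪ Y) \ V) = {1, 3, 4, 5, 6, 7, 8, 9}
Both equal {1, 3, 4, 5, 6, 7, 8, 9}, so (W \ X)' ∪ ((W ∪ Y) \ V) = (W ∩ X')' ∪ ((W ∪ Y) \ V).

Yes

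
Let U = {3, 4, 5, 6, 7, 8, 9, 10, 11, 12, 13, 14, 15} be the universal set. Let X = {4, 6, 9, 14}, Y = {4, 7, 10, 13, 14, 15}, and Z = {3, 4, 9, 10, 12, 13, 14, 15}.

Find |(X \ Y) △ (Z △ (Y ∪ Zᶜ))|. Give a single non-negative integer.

X \ Y = {6, 9}
Zᶜ = {5, 6, 7, 8, 11}
Y ∪ Zᶜ = {4, 5, 6, 7, 8, 10, 11, 13, 14, 15}
Z △ (Y ∪ Zᶜ) = {3, 5, 6, 7, 8, 9, 11, 12}
(X \ Y) △ (Z △ (Y ∪ Zᶜ)) = {3, 5, 7, 8, 11, 12}
|(X \ Y) △ (Z △ (Y ∪ Zᶜ))| = 6

6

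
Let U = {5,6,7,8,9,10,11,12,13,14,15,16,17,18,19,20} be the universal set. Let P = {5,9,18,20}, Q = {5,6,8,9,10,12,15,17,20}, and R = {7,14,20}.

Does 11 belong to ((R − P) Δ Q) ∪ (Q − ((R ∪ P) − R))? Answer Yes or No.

11 ∉ R and 11 ∉ P, so 11 ∉ R − P
11 ∉ (R − P) and 11 ∉ Q, so 11 ∉ (R − P) Δ Q
11 ∉ R and 11 ∉ P, so 11 ∉ R ∪ P
11 ∉ (R ∪ P) and 11 ∉ R, so 11 ∉ (R ∪ P) − R
11 ∉ Q and 11 ∉ ((R ∪ P) − R), so 11 ∉ Q − ((R ∪ P) − R)
11 ∉ ((R − P) Δ Q) and 11 ∉ (Q − ((R ∪ P) − R)), so 11 ∉ ((R − P) Δ Q) ∪ (Q − ((R ∪ P) − R))

No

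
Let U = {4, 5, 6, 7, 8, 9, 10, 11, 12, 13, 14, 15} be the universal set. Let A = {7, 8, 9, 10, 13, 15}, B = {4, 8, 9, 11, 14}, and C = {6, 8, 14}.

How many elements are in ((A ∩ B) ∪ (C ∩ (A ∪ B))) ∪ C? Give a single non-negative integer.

4

A ∩ B = {8, 9}
A ∪ B = {4, 7, 8, 9, 10, 11, 13, 14, 15}
C ∩ (A ∪ B) = {8, 14}
(A ∩ B) ∪ (C ∩ (A ∪ B)) = {8, 9, 14}
((A ∩ B) ∪ (C ∩ (A ∪ B))) ∪ C = {6, 8, 9, 14}
|((A ∩ B) ∪ (C ∩ (A ∪ B))) ∪ C| = 4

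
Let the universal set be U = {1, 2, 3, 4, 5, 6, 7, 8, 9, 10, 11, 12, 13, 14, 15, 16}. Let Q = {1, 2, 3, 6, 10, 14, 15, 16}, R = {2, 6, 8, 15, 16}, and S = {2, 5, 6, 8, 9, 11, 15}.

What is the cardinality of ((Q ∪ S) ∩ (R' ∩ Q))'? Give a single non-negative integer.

12

Q ∪ S = {1, 2, 3, 5, 6, 8, 9, 10, 11, 14, 15, 16}
R' = {1, 3, 4, 5, 7, 9, 10, 11, 12, 13, 14}
R' ∩ Q = {1, 3, 10, 14}
(Q ∪ S) ∩ (R' ∩ Q) = {1, 3, 10, 14}
((Q ∪ S) ∩ (R' ∩ Q))' = {2, 4, 5, 6, 7, 8, 9, 11, 12, 13, 15, 16}
|((Q ∪ S) ∩ (R' ∩ Q))'| = 12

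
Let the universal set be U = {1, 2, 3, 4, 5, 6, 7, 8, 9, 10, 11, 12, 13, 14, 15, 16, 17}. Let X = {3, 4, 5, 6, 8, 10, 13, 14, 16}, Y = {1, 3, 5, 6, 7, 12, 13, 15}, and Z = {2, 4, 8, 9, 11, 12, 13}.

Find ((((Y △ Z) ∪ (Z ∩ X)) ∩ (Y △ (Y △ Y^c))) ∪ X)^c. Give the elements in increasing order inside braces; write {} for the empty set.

{1, 7, 12, 15, 17}

Y △ Z = {1, 2, 3, 4, 5, 6, 7, 8, 9, 11, 15}
Z ∩ X = {4, 8, 13}
(Y △ Z) ∪ (Z ∩ X) = {1, 2, 3, 4, 5, 6, 7, 8, 9, 11, 13, 15}
Y^c = {2, 4, 8, 9, 10, 11, 14, 16, 17}
Y △ Y^c = {1, 2, 3, 4, 5, 6, 7, 8, 9, 10, 11, 12, 13, 14, 15, 16, 17}
Y △ (Y △ Y^c) = {2, 4, 8, 9, 10, 11, 14, 16, 17}
((Y △ Z) ∪ (Z ∩ X)) ∩ (Y △ (Y △ Y^c)) = {2, 4, 8, 9, 11}
(((Y △ Z) ∪ (Z ∩ X)) ∩ (Y △ (Y △ Y^c))) ∪ X = {2, 3, 4, 5, 6, 8, 9, 10, 11, 13, 14, 16}
((((Y △ Z) ∪ (Z ∩ X)) ∩ (Y △ (Y △ Y^c))) ∪ X)^c = {1, 7, 12, 15, 17}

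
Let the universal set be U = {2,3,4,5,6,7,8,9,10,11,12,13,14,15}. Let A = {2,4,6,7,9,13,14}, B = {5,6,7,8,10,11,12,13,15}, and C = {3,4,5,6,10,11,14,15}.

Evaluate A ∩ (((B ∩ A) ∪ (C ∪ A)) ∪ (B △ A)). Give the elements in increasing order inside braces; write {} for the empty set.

B ∩ A = {6,7,13}
C ∪ A = {2,3,4,5,6,7,9,10,11,13,14,15}
(B ∩ A) ∪ (C ∪ A) = {2,3,4,5,6,7,9,10,11,13,14,15}
B △ A = {2,4,5,8,9,10,11,12,14,15}
((B ∩ A) ∪ (C ∪ A)) ∪ (B △ A) = {2,3,4,5,6,7,8,9,10,11,12,13,14,15}
A ∩ (((B ∩ A) ∪ (C ∪ A)) ∪ (B △ A)) = {2,4,6,7,9,13,14}

{2,4,6,7,9,13,14}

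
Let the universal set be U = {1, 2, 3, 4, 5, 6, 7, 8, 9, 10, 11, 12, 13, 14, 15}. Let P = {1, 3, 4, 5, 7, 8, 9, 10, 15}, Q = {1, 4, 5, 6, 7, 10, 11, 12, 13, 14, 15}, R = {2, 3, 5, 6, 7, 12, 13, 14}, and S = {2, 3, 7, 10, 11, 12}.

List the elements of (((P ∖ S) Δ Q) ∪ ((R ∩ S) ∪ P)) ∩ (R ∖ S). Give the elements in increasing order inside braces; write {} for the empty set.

P ∖ S = {1, 4, 5, 8, 9, 15}
(P ∖ S) Δ Q = {6, 7, 8, 9, 10, 11, 12, 13, 14}
R ∩ S = {2, 3, 7, 12}
(R ∩ S) ∪ P = {1, 2, 3, 4, 5, 7, 8, 9, 10, 12, 15}
((P ∖ S) Δ Q) ∪ ((R ∩ S) ∪ P) = {1, 2, 3, 4, 5, 6, 7, 8, 9, 10, 11, 12, 13, 14, 15}
R ∖ S = {5, 6, 13, 14}
(((P ∖ S) Δ Q) ∪ ((R ∩ S) ∪ P)) ∩ (R ∖ S) = {5, 6, 13, 14}

{5, 6, 13, 14}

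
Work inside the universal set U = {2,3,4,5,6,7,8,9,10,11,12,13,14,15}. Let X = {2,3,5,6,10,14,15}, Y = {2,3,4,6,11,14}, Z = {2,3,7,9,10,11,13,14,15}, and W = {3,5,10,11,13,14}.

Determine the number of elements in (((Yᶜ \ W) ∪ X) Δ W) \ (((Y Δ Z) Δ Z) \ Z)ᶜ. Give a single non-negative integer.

1

Yᶜ = {5,7,8,9,10,12,13,15}
Yᶜ \ W = {7,8,9,12,15}
(Yᶜ \ W) ∪ X = {2,3,5,6,7,8,9,10,12,14,15}
((Yᶜ \ W) ∪ X) Δ W = {2,6,7,8,9,11,12,13,15}
Y Δ Z = {4,6,7,9,10,13,15}
(Y Δ Z) Δ Z = {2,3,4,6,11,14}
((Y Δ Z) Δ Z) \ Z = {4,6}
(((Y Δ Z) Δ Z) \ Z)ᶜ = {2,3,5,7,8,9,10,11,12,13,14,15}
(((Yᶜ \ W) ∪ X) Δ W) \ (((Y Δ Z) Δ Z) \ Z)ᶜ = {6}
|(((Yᶜ \ W) ∪ X) Δ W) \ (((Y Δ Z) Δ Z) \ Z)ᶜ| = 1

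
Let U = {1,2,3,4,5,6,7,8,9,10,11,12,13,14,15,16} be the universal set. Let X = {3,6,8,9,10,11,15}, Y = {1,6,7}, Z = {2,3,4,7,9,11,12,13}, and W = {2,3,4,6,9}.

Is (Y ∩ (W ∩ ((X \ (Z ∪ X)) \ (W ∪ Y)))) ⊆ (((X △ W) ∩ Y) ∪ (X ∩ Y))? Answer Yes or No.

Yes

Z ∪ X = {2,3,4,6,7,8,9,10,11,12,13,15}
X \ (Z ∪ X) = {}
W ∪ Y = {1,2,3,4,6,7,9}
(X \ (Z ∪ X)) \ (W ∪ Y) = {}
W ∩ ((X \ (Z ∪ X)) \ (W ∪ Y)) = {}
Y ∩ (W ∩ ((X \ (Z ∪ X)) \ (W ∪ Y))) = {}
X △ W = {2,4,8,10,11,15}
(X △ W) ∩ Y = {}
X ∩ Y = {6}
((X △ W) ∩ Y) ∪ (X ∩ Y) = {6}
Every element of {} is in {6}, so Y ∩ (W ∩ ((X \ (Z ∪ X)) \ (W ∪ Y))) ⊆ ((X △ W) ∩ Y) ∪ (X ∩ Y).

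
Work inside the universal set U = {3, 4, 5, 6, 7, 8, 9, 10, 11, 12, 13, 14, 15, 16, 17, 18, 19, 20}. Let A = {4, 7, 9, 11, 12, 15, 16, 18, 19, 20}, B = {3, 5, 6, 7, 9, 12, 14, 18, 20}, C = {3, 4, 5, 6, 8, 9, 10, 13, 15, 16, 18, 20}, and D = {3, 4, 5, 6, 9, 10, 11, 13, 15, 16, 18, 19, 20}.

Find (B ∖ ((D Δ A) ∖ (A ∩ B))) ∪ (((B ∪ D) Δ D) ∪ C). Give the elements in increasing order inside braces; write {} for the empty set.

{3, 4, 5, 6, 7, 8, 9, 10, 12, 13, 14, 15, 16, 18, 20}

D Δ A = {3, 5, 6, 7, 10, 12, 13}
A ∩ B = {7, 9, 12, 18, 20}
(D Δ A) ∖ (A ∩ B) = {3, 5, 6, 10, 13}
B ∖ ((D Δ A) ∖ (A ∩ B)) = {7, 9, 12, 14, 18, 20}
B ∪ D = {3, 4, 5, 6, 7, 9, 10, 11, 12, 13, 14, 15, 16, 18, 19, 20}
(B ∪ D) Δ D = {7, 12, 14}
((B ∪ D) Δ D) ∪ C = {3, 4, 5, 6, 7, 8, 9, 10, 12, 13, 14, 15, 16, 18, 20}
(B ∖ ((D Δ A) ∖ (A ∩ B))) ∪ (((B ∪ D) Δ D) ∪ C) = {3, 4, 5, 6, 7, 8, 9, 10, 12, 13, 14, 15, 16, 18, 20}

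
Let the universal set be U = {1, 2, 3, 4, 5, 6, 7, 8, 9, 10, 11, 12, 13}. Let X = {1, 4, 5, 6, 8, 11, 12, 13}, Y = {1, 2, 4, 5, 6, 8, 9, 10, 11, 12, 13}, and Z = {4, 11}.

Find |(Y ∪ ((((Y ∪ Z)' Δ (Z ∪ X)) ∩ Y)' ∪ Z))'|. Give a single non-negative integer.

0

Y ∪ Z = {1, 2, 4, 5, 6, 8, 9, 10, 11, 12, 13}
(Y ∪ Z)' = {3, 7}
Z ∪ X = {1, 4, 5, 6, 8, 11, 12, 13}
(Y ∪ Z)' Δ (Z ∪ X) = {1, 3, 4, 5, 6, 7, 8, 11, 12, 13}
((Y ∪ Z)' Δ (Z ∪ X)) ∩ Y = {1, 4, 5, 6, 8, 11, 12, 13}
(((Y ∪ Z)' Δ (Z ∪ X)) ∩ Y)' = {2, 3, 7, 9, 10}
(((Y ∪ Z)' Δ (Z ∪ X)) ∩ Y)' ∪ Z = {2, 3, 4, 7, 9, 10, 11}
Y ∪ ((((Y ∪ Z)' Δ (Z ∪ X)) ∩ Y)' ∪ Z) = {1, 2, 3, 4, 5, 6, 7, 8, 9, 10, 11, 12, 13}
(Y ∪ ((((Y ∪ Z)' Δ (Z ∪ X)) ∩ Y)' ∪ Z))' = {}
|(Y ∪ ((((Y ∪ Z)' Δ (Z ∪ X)) ∩ Y)' ∪ Z))'| = 0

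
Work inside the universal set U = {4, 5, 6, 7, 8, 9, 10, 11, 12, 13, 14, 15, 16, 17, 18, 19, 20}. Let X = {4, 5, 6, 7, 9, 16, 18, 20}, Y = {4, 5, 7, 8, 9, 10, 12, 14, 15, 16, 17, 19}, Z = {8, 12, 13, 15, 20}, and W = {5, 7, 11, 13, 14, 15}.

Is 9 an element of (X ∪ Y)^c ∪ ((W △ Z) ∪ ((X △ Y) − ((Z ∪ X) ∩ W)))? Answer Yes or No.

No

9 ∈ X and 9 ∈ Y, so 9 ∈ X ∪ Y
9 ∉ (X ∪ Y)^c since 9 ∈ (X ∪ Y)
9 ∉ W and 9 ∉ Z, so 9 ∉ W △ Z
9 ∈ X and 9 ∈ Y, so 9 ∉ X △ Y
9 ∉ Z and 9 ∈ X, so 9 ∈ Z ∪ X
9 ∈ (Z ∪ X) and 9 ∉ W, so 9 ∉ (Z ∪ X) ∩ W
9 ∉ (X △ Y) and 9 ∉ ((Z ∪ X) ∩ W), so 9 ∉ (X △ Y) − ((Z ∪ X) ∩ W)
9 ∉ (W △ Z) and 9 ∉ ((X △ Y) − ((Z ∪ X) ∩ W)), so 9 ∉ (W △ Z) ∪ ((X △ Y) − ((Z ∪ X) ∩ W))
9 ∉ (X ∪ Y)^c and 9 ∉ ((W △ Z) ∪ ((X △ Y) − ((Z ∪ X) ∩ W))), so 9 ∉ (X ∪ Y)^c ∪ ((W △ Z) ∪ ((X △ Y) − ((Z ∪ X) ∩ W)))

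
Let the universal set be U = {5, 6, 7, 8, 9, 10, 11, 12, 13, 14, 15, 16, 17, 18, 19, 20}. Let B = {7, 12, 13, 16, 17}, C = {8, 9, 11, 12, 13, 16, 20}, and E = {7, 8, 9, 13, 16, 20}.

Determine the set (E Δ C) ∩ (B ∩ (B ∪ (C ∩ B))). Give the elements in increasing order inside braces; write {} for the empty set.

{7, 12}

E Δ C = {7, 11, 12}
C ∩ B = {12, 13, 16}
B ∪ (C ∩ B) = {7, 12, 13, 16, 17}
B ∩ (B ∪ (C ∩ B)) = {7, 12, 13, 16, 17}
(E Δ C) ∩ (B ∩ (B ∪ (C ∩ B))) = {7, 12}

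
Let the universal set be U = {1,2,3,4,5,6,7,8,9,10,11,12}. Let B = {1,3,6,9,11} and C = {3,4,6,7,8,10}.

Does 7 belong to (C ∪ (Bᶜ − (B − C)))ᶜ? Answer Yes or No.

No

7 ∉ B, so 7 ∈ Bᶜ
7 ∉ B and 7 ∈ C, so 7 ∉ B − C
7 ∈ Bᶜ and 7 ∉ (B − C), so 7 ∈ Bᶜ − (B − C)
7 ∈ C and 7 ∈ (Bᶜ − (B − C)), so 7 ∈ C ∪ (Bᶜ − (B − C))
7 ∉ (C ∪ (Bᶜ − (B − C)))ᶜ since 7 ∈ (C ∪ (Bᶜ − (B − C)))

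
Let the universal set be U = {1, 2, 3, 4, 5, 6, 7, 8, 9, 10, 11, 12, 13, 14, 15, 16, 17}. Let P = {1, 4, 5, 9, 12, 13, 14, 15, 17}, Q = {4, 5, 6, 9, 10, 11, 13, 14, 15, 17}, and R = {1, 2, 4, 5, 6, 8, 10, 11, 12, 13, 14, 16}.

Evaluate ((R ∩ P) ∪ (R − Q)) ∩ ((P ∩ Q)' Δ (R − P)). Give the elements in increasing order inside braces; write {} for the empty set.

{1, 12}

R ∩ P = {1, 4, 5, 12, 13, 14}
R − Q = {1, 2, 8, 12, 16}
(R ∩ P) ∪ (R − Q) = {1, 2, 4, 5, 8, 12, 13, 14, 16}
P ∩ Q = {4, 5, 9, 13, 14, 15, 17}
(P ∩ Q)' = {1, 2, 3, 6, 7, 8, 10, 11, 12, 16}
R − P = {2, 6, 8, 10, 11, 16}
(P ∩ Q)' Δ (R − P) = {1, 3, 7, 12}
((R ∩ P) ∪ (R − Q)) ∩ ((P ∩ Q)' Δ (R − P)) = {1, 12}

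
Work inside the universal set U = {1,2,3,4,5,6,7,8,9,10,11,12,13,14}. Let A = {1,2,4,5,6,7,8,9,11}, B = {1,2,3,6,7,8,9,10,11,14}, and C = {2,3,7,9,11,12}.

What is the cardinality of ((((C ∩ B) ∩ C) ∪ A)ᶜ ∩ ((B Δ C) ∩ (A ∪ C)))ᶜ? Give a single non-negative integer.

13

C ∩ B = {2,3,7,9,11}
(C ∩ B) ∩ C = {2,3,7,9,11}
((C ∩ B) ∩ C) ∪ A = {1,2,3,4,5,6,7,8,9,11}
(((C ∩ B) ∩ C) ∪ A)ᶜ = {10,12,13,14}
B Δ C = {1,6,8,10,12,14}
A ∪ C = {1,2,3,4,5,6,7,8,9,11,12}
(B Δ C) ∩ (A ∪ C) = {1,6,8,12}
(((C ∩ B) ∩ C) ∪ A)ᶜ ∩ ((B Δ C) ∩ (A ∪ C)) = {12}
((((C ∩ B) ∩ C) ∪ A)ᶜ ∩ ((B Δ C) ∩ (A ∪ C)))ᶜ = {1,2,3,4,5,6,7,8,9,10,11,13,14}
|((((C ∩ B) ∩ C) ∪ A)ᶜ ∩ ((B Δ C) ∩ (A ∪ C)))ᶜ| = 13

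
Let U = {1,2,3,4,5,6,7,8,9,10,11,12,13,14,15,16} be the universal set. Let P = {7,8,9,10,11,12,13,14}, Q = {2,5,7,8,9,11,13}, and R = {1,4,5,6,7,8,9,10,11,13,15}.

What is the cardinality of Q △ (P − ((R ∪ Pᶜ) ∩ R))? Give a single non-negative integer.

Pᶜ = {1,2,3,4,5,6,15,16}
R ∪ Pᶜ = {1,2,3,4,5,6,7,8,9,10,11,13,15,16}
(R ∪ Pᶜ) ∩ R = {1,4,5,6,7,8,9,10,11,13,15}
P − ((R ∪ Pᶜ) ∩ R) = {12,14}
Q △ (P − ((R ∪ Pᶜ) ∩ R)) = {2,5,7,8,9,11,12,13,14}
|Q △ (P − ((R ∪ Pᶜ) ∩ R))| = 9

9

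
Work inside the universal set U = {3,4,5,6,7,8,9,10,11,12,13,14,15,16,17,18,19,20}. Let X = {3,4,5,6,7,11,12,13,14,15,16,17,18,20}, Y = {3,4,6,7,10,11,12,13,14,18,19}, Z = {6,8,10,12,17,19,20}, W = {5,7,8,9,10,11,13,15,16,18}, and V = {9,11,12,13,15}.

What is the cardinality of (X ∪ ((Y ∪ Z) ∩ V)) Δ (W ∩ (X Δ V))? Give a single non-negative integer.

Y ∪ Z = {3,4,6,7,8,10,11,12,13,14,17,18,19,20}
(Y ∪ Z) ∩ V = {11,12,13}
X ∪ ((Y ∪ Z) ∩ V) = {3,4,5,6,7,11,12,13,14,15,16,17,18,20}
X Δ V = {3,4,5,6,7,9,14,16,17,18,20}
W ∩ (X Δ V) = {5,7,9,16,18}
(X ∪ ((Y ∪ Z) ∩ V)) Δ (W ∩ (X Δ V)) = {3,4,6,9,11,12,13,14,15,17,20}
|(X ∪ ((Y ∪ Z) ∩ V)) Δ (W ∩ (X Δ V))| = 11

11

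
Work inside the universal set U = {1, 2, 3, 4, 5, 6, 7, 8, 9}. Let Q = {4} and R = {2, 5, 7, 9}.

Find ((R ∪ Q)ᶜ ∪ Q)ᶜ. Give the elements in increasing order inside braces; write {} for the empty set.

R ∪ Q = {2, 4, 5, 7, 9}
(R ∪ Q)ᶜ = {1, 3, 6, 8}
(R ∪ Q)ᶜ ∪ Q = {1, 3, 4, 6, 8}
((R ∪ Q)ᶜ ∪ Q)ᶜ = {2, 5, 7, 9}

{2, 5, 7, 9}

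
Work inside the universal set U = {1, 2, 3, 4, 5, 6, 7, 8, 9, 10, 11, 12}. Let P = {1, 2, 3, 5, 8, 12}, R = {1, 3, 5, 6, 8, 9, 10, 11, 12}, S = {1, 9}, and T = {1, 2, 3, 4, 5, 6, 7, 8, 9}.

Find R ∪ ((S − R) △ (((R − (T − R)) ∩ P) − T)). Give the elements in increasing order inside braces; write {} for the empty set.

{1, 3, 5, 6, 8, 9, 10, 11, 12}

S − R = {}
T − R = {2, 4, 7}
R − (T − R) = {1, 3, 5, 6, 8, 9, 10, 11, 12}
(R − (T − R)) ∩ P = {1, 3, 5, 8, 12}
((R − (T − R)) ∩ P) − T = {12}
(S − R) △ (((R − (T − R)) ∩ P) − T) = {12}
R ∪ ((S − R) △ (((R − (T − R)) ∩ P) − T)) = {1, 3, 5, 6, 8, 9, 10, 11, 12}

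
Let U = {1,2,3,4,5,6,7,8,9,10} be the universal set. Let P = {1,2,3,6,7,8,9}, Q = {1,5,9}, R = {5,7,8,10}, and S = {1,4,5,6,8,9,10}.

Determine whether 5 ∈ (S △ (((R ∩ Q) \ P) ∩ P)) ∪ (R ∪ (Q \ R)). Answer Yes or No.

5 ∈ R and 5 ∈ Q, so 5 ∈ R ∩ Q
5 ∈ (R ∩ Q) and 5 ∉ P, so 5 ∈ (R ∩ Q) \ P
5 ∈ ((R ∩ Q) \ P) and 5 ∉ P, so 5 ∉ ((R ∩ Q) \ P) ∩ P
5 ∈ S and 5 ∉ (((R ∩ Q) \ P) ∩ P), so 5 ∈ S △ (((R ∩ Q) \ P) ∩ P)
5 ∈ Q and 5 ∈ R, so 5 ∉ Q \ R
5 ∈ R and 5 ∉ (Q \ R), so 5 ∈ R ∪ (Q \ R)
5 ∈ (S △ (((R ∩ Q) \ P) ∩ P)) and 5 ∈ (R ∪ (Q \ R)), so 5 ∈ (S △ (((R ∩ Q) \ P) ∩ P)) ∪ (R ∪ (Q \ R))

Yes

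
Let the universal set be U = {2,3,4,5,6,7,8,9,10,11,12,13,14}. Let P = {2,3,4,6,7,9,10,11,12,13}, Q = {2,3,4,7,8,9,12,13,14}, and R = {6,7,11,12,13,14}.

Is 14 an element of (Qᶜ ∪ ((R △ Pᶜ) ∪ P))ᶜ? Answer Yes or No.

14 ∈ Q, so 14 ∉ Qᶜ
14 ∉ P, so 14 ∈ Pᶜ
14 ∈ R and 14 ∈ Pᶜ, so 14 ∉ R △ Pᶜ
14 ∉ (R △ Pᶜ) and 14 ∉ P, so 14 ∉ (R △ Pᶜ) ∪ P
14 ∉ Qᶜ and 14 ∉ ((R △ Pᶜ) ∪ P), so 14 ∉ Qᶜ ∪ ((R △ Pᶜ) ∪ P)
14 ∈ (Qᶜ ∪ ((R △ Pᶜ) ∪ P))ᶜ since 14 ∉ (Qᶜ ∪ ((R △ Pᶜ) ∪ P))

Yes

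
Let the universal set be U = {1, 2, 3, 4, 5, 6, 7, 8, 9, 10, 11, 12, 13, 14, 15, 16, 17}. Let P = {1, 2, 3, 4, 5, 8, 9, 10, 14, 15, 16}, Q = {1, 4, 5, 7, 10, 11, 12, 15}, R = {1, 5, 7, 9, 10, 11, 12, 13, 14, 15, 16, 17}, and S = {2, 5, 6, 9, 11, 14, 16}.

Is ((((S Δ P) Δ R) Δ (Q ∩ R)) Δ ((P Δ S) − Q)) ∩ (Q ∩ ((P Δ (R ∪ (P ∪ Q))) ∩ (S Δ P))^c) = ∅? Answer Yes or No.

No

S Δ P = {1, 3, 4, 6, 8, 10, 11, 15}
(S Δ P) Δ R = {3, 4, 5, 6, 7, 8, 9, 12, 13, 14, 16, 17}
Q ∩ R = {1, 5, 7, 10, 11, 12, 15}
((S Δ P) Δ R) Δ (Q ∩ R) = {1, 3, 4, 6, 8, 9, 10, 11, 13, 14, 15, 16, 17}
P Δ S = {1, 3, 4, 6, 8, 10, 11, 15}
(P Δ S) − Q = {3, 6, 8}
(((S Δ P) Δ R) Δ (Q ∩ R)) Δ ((P Δ S) − Q) = {1, 4, 9, 10, 11, 13, 14, 15, 16, 17}
P ∪ Q = {1, 2, 3, 4, 5, 7, 8, 9, 10, 11, 12, 14, 15, 16}
R ∪ (P ∪ Q) = {1, 2, 3, 4, 5, 7, 8, 9, 10, 11, 12, 13, 14, 15, 16, 17}
P Δ (R ∪ (P ∪ Q)) = {7, 11, 12, 13, 17}
(P Δ (R ∪ (P ∪ Q))) ∩ (S Δ P) = {11}
((P Δ (R ∪ (P ∪ Q))) ∩ (S Δ P))^c = {1, 2, 3, 4, 5, 6, 7, 8, 9, 10, 12, 13, 14, 15, 16, 17}
Q ∩ ((P Δ (R ∪ (P ∪ Q))) ∩ (S Δ P))^c = {1, 4, 5, 7, 10, 12, 15}
1 lies in both, so they are not disjoint.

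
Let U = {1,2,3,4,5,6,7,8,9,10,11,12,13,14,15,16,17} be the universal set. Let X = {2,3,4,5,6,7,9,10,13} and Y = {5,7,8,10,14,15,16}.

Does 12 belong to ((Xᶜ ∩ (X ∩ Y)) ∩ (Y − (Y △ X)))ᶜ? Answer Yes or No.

Yes

12 ∉ X, so 12 ∈ Xᶜ
12 ∉ X and 12 ∉ Y, so 12 ∉ X ∩ Y
12 ∈ Xᶜ and 12 ∉ (X ∩ Y), so 12 ∉ Xᶜ ∩ (X ∩ Y)
12 ∉ Y and 12 ∉ X, so 12 ∉ Y △ X
12 ∉ Y and 12 ∉ (Y △ X), so 12 ∉ Y − (Y △ X)
12 ∉ (Xᶜ ∩ (X ∩ Y)) and 12 ∉ (Y − (Y △ X)), so 12 ∉ (Xᶜ ∩ (X ∩ Y)) ∩ (Y − (Y △ X))
12 ∈ ((Xᶜ ∩ (X ∩ Y)) ∩ (Y − (Y △ X)))ᶜ since 12 ∉ ((Xᶜ ∩ (X ∩ Y)) ∩ (Y − (Y △ X)))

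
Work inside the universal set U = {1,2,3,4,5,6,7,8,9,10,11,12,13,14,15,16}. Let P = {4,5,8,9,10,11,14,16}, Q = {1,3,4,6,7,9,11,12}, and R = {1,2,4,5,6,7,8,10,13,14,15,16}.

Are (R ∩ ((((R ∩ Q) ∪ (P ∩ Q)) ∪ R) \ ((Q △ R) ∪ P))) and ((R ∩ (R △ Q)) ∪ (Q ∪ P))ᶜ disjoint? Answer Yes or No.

R ∩ Q = {1,4,6,7}
P ∩ Q = {4,9,11}
(R ∩ Q) ∪ (P ∩ Q) = {1,4,6,7,9,11}
((R ∩ Q) ∪ (P ∩ Q)) ∪ R = {1,2,4,5,6,7,8,9,10,11,13,14,15,16}
Q △ R = {2,3,5,8,9,10,11,12,13,14,15,16}
(Q △ R) ∪ P = {2,3,4,5,8,9,10,11,12,13,14,15,16}
(((R ∩ Q) ∪ (P ∩ Q)) ∪ R) \ ((Q △ R) ∪ P) = {1,6,7}
R ∩ ((((R ∩ Q) ∪ (P ∩ Q)) ∪ R) \ ((Q △ R) ∪ P)) = {1,6,7}
R △ Q = {2,3,5,8,9,10,11,12,13,14,15,16}
R ∩ (R △ Q) = {2,5,8,10,13,14,15,16}
Q ∪ P = {1,3,4,5,6,7,8,9,10,11,12,14,16}
(R ∩ (R △ Q)) ∪ (Q ∪ P) = {1,2,3,4,5,6,7,8,9,10,11,12,13,14,15,16}
((R ∩ (R △ Q)) ∪ (Q ∪ P))ᶜ = {}
{1,6,7} and {} share no elements.

Yes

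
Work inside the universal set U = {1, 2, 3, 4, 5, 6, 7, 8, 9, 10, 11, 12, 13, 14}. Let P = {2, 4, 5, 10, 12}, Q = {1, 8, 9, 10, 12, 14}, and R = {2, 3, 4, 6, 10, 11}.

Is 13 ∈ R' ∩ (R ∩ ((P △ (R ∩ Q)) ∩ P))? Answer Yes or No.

No

13 ∉ R, so 13 ∈ R'
13 ∉ R and 13 ∉ Q, so 13 ∉ R ∩ Q
13 ∉ P and 13 ∉ (R ∩ Q), so 13 ∉ P △ (R ∩ Q)
13 ∉ (P △ (R ∩ Q)) and 13 ∉ P, so 13 ∉ (P △ (R ∩ Q)) ∩ P
13 ∉ R and 13 ∉ ((P △ (R ∩ Q)) ∩ P), so 13 ∉ R ∩ ((P △ (R ∩ Q)) ∩ P)
13 ∈ R' and 13 ∉ (R ∩ ((P △ (R ∩ Q)) ∩ P)), so 13 ∉ R' ∩ (R ∩ ((P △ (R ∩ Q)) ∩ P))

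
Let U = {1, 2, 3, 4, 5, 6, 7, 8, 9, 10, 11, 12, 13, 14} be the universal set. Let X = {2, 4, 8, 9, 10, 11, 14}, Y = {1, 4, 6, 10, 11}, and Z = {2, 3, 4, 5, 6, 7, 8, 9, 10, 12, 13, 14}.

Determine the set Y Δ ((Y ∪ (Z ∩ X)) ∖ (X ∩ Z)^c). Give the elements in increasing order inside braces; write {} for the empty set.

Z ∩ X = {2, 4, 8, 9, 10, 14}
Y ∪ (Z ∩ X) = {1, 2, 4, 6, 8, 9, 10, 11, 14}
X ∩ Z = {2, 4, 8, 9, 10, 14}
(X ∩ Z)^c = {1, 3, 5, 6, 7, 11, 12, 13}
(Y ∪ (Z ∩ X)) ∖ (X ∩ Z)^c = {2, 4, 8, 9, 10, 14}
Y Δ ((Y ∪ (Z ∩ X)) ∖ (X ∩ Z)^c) = {1, 2, 6, 8, 9, 11, 14}

{1, 2, 6, 8, 9, 11, 14}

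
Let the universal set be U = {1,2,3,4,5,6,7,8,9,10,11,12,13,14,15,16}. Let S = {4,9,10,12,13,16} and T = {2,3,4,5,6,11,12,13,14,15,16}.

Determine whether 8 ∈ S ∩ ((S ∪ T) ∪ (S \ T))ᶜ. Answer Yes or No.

8 ∉ S and 8 ∉ T, so 8 ∉ S ∪ T
8 ∉ S and 8 ∉ T, so 8 ∉ S \ T
8 ∉ (S ∪ T) and 8 ∉ (S \ T), so 8 ∉ (S ∪ T) ∪ (S \ T)
8 ∈ ((S ∪ T) ∪ (S \ T))ᶜ since 8 ∉ ((S ∪ T) ∪ (S \ T))
8 ∉ S and 8 ∈ ((S ∪ T) ∪ (S \ T))ᶜ, so 8 ∉ S ∩ ((S ∪ T) ∪ (S \ T))ᶜ

No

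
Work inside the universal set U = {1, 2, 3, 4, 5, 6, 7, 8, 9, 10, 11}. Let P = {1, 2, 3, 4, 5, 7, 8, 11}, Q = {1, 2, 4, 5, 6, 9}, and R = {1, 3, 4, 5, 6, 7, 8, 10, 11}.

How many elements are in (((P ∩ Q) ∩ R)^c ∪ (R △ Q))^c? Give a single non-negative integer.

3

P ∩ Q = {1, 2, 4, 5}
(P ∩ Q) ∩ R = {1, 4, 5}
((P ∩ Q) ∩ R)^c = {2, 3, 6, 7, 8, 9, 10, 11}
R △ Q = {2, 3, 7, 8, 9, 10, 11}
((P ∩ Q) ∩ R)^c ∪ (R △ Q) = {2, 3, 6, 7, 8, 9, 10, 11}
(((P ∩ Q) ∩ R)^c ∪ (R △ Q))^c = {1, 4, 5}
|(((P ∩ Q) ∩ R)^c ∪ (R △ Q))^c| = 3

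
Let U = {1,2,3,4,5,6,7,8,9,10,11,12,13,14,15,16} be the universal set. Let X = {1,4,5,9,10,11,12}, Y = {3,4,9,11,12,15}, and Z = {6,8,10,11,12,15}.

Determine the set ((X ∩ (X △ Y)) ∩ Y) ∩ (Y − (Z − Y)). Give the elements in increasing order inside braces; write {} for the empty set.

{}

X △ Y = {1,3,5,10,15}
X ∩ (X △ Y) = {1,5,10}
(X ∩ (X △ Y)) ∩ Y = {}
Z − Y = {6,8,10}
Y − (Z − Y) = {3,4,9,11,12,15}
((X ∩ (X △ Y)) ∩ Y) ∩ (Y − (Z − Y)) = {}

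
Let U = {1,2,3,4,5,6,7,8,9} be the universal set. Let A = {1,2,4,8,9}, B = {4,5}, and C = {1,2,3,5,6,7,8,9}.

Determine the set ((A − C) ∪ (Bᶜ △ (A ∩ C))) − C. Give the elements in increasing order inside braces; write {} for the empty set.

{4}

A − C = {4}
Bᶜ = {1,2,3,6,7,8,9}
A ∩ C = {1,2,8,9}
Bᶜ △ (A ∩ C) = {3,6,7}
(A − C) ∪ (Bᶜ △ (A ∩ C)) = {3,4,6,7}
((A − C) ∪ (Bᶜ △ (A ∩ C))) − C = {4}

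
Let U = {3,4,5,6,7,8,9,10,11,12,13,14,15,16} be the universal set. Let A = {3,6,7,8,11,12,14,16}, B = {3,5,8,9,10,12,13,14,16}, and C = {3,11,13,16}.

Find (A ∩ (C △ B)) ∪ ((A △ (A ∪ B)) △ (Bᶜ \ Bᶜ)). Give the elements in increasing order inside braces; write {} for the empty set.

{5,8,9,10,11,12,13,14}

C △ B = {5,8,9,10,11,12,14}
A ∩ (C △ B) = {8,11,12,14}
A ∪ B = {3,5,6,7,8,9,10,11,12,13,14,16}
A △ (A ∪ B) = {5,9,10,13}
Bᶜ = {4,6,7,11,15}
Bᶜ \ Bᶜ = {}
(A △ (A ∪ B)) △ (Bᶜ \ Bᶜ) = {5,9,10,13}
(A ∩ (C △ B)) ∪ ((A △ (A ∪ B)) △ (Bᶜ \ Bᶜ)) = {5,8,9,10,11,12,13,14}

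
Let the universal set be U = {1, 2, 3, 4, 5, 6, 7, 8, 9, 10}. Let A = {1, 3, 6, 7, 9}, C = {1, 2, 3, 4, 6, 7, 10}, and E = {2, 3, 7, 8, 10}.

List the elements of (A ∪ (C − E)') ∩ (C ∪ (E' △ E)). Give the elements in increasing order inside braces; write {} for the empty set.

{1, 2, 3, 5, 6, 7, 8, 9, 10}

C − E = {1, 4, 6}
(C − E)' = {2, 3, 5, 7, 8, 9, 10}
A ∪ (C − E)' = {1, 2, 3, 5, 6, 7, 8, 9, 10}
E' = {1, 4, 5, 6, 9}
E' △ E = {1, 2, 3, 4, 5, 6, 7, 8, 9, 10}
C ∪ (E' △ E) = {1, 2, 3, 4, 5, 6, 7, 8, 9, 10}
(A ∪ (C − E)') ∩ (C ∪ (E' △ E)) = {1, 2, 3, 5, 6, 7, 8, 9, 10}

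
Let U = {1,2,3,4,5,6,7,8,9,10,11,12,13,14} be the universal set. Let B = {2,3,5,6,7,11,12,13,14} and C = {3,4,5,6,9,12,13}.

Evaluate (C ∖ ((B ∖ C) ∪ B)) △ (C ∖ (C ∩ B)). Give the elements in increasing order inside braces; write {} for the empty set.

{}

B ∖ C = {2,7,11,14}
(B ∖ C) ∪ B = {2,3,5,6,7,11,12,13,14}
C ∖ ((B ∖ C) ∪ B) = {4,9}
C ∩ B = {3,5,6,12,13}
C ∖ (C ∩ B) = {4,9}
(C ∖ ((B ∖ C) ∪ B)) △ (C ∖ (C ∩ B)) = {}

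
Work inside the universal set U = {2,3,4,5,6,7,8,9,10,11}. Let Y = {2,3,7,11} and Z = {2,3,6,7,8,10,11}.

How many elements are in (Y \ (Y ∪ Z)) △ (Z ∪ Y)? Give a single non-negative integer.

7

Y ∪ Z = {2,3,6,7,8,10,11}
Y \ (Y ∪ Z) = {}
Z ∪ Y = {2,3,6,7,8,10,11}
(Y \ (Y ∪ Z)) △ (Z ∪ Y) = {2,3,6,7,8,10,11}
|(Y \ (Y ∪ Z)) △ (Z ∪ Y)| = 7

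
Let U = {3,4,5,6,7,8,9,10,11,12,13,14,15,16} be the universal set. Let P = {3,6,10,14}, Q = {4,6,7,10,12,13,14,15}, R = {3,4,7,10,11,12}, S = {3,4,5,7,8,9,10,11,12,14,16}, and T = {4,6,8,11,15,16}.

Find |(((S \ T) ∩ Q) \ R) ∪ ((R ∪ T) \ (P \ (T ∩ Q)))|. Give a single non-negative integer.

S \ T = {3,5,7,9,10,12,14}
(S \ T) ∩ Q = {7,10,12,14}
((S \ T) ∩ Q) \ R = {14}
R ∪ T = {3,4,6,7,8,10,11,12,15,16}
T ∩ Q = {4,6,15}
P \ (T ∩ Q) = {3,10,14}
(R ∪ T) \ (P \ (T ∩ Q)) = {4,6,7,8,11,12,15,16}
(((S \ T) ∩ Q) \ R) ∪ ((R ∪ T) \ (P \ (T ∩ Q))) = {4,6,7,8,11,12,14,15,16}
|(((S \ T) ∩ Q) \ R) ∪ ((R ∪ T) \ (P \ (T ∩ Q)))| = 9

9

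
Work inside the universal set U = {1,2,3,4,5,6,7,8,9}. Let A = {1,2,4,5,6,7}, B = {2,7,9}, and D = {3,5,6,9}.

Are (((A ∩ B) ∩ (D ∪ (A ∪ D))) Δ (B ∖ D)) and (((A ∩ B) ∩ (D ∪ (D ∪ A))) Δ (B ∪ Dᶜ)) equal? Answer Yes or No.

No

A ∩ B = {2,7}
A ∪ D = {1,2,3,4,5,6,7,9}
D ∪ (A ∪ D) = {1,2,3,4,5,6,7,9}
(A ∩ B) ∩ (D ∪ (A ∪ D)) = {2,7}
B ∖ D = {2,7}
((A ∩ B) ∩ (D ∪ (A ∪ D))) Δ (B ∖ D) = {}
D ∪ A = {1,2,3,4,5,6,7,9}
D ∪ (D ∪ A) = {1,2,3,4,5,6,7,9}
(A ∩ B) ∩ (D ∪ (D ∪ A)) = {2,7}
Dᶜ = {1,2,4,7,8}
B ∪ Dᶜ = {1,2,4,7,8,9}
((A ∩ B) ∩ (D ∪ (D ∪ A))) Δ (B ∪ Dᶜ) = {1,4,8,9}
1 ∈ ((A ∩ B) ∩ (D ∪ (D ∪ A))) Δ (B ∪ Dᶜ) but 1 ∉ ((A ∩ B) ∩ (D ∪ (A ∪ D))) Δ (B ∖ D), so they differ.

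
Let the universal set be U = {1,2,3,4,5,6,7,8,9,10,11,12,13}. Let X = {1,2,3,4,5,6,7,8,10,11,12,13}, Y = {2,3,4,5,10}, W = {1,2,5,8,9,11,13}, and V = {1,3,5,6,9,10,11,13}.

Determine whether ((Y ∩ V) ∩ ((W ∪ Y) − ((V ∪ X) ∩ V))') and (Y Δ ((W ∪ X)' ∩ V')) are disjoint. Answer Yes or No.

No

Y ∩ V = {3,5,10}
W ∪ Y = {1,2,3,4,5,8,9,10,11,13}
V ∪ X = {1,2,3,4,5,6,7,8,9,10,11,12,13}
(V ∪ X) ∩ V = {1,3,5,6,9,10,11,13}
(W ∪ Y) − ((V ∪ X) ∩ V) = {2,4,8}
((W ∪ Y) − ((V ∪ X) ∩ V))' = {1,3,5,6,7,9,10,11,12,13}
(Y ∩ V) ∩ ((W ∪ Y) − ((V ∪ X) ∩ V))' = {3,5,10}
W ∪ X = {1,2,3,4,5,6,7,8,9,10,11,12,13}
(W ∪ X)' = {}
V' = {2,4,7,8,12}
(W ∪ X)' ∩ V' = {}
Y Δ ((W ∪ X)' ∩ V') = {2,3,4,5,10}
3 lies in both, so they are not disjoint.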